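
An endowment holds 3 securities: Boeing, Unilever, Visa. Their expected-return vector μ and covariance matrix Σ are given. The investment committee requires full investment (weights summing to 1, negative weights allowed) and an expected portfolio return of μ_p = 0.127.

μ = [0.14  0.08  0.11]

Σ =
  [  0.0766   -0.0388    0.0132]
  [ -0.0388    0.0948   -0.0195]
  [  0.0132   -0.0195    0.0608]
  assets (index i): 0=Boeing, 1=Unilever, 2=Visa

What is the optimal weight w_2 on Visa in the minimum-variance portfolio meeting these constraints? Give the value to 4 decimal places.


0.1630

g=Σ⁻¹μ = [2.6746  2.3460  1.9810]
h=Σ⁻¹𝟙 = [21.5550  23.3303  19.2502]
a=μᵀg=0.780040  b=𝟙ᵀg=7.001652  c=𝟙ᵀh=64.135563  D=ac−b²=1.005154
λ₁=(c·0.127−b)/D = (64.135563·0.127−7.001652)/1.005154 = 1.137700
λ₂=(a−b·0.127)/D = (0.780040−7.001652·0.127)/1.005154 = -0.108610
w* = 1.137700·g + -0.108610·h:
  w_0 = 1.137700·2.6746 + -0.108610·21.5550 = 0.7018  (Boeing)
  w_1 = 1.137700·2.3460 + -0.108610·23.3303 = 0.1352  (Unilever)
  w_2 = 1.137700·1.9810 + -0.108610·19.2502 = 0.1630  (Visa)
Σw_i=1.0000  μᵀw=0.1270
σ²=wᵀΣw=λ₁·μ_p+λ₂ = 1.137700·0.127 + -0.108610 = 0.035878 ≈ 0.0359


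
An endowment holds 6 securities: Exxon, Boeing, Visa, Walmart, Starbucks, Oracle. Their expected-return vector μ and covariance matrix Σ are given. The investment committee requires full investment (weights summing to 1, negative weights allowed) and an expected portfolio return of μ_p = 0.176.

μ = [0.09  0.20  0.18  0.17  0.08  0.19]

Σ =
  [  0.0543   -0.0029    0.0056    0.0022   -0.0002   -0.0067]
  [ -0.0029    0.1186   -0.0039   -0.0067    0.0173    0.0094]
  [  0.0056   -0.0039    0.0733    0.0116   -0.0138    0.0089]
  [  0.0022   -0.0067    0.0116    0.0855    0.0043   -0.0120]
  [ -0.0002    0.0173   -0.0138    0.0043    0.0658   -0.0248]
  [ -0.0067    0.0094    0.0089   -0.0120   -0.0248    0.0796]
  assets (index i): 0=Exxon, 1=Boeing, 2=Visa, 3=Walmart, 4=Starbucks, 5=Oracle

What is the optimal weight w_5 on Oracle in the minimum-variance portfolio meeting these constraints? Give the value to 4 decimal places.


g=Σ⁻¹μ = [1.8297  1.3152  2.1163  2.0872  2.3925  3.2091]
h=Σ⁻¹𝟙 = [19.6536  4.7869  12.4453  11.6877  23.9414  21.4814]
a=μᵀg=1.964610  b=𝟙ᵀg=12.950035  c=𝟙ᵀh=93.996218  D=ac−b²=16.962521
λ₁=(c·0.176−b)/D = (93.996218·0.176−12.950035)/16.962521 = 0.211838
λ₂=(a−b·0.176)/D = (1.964610−12.950035·0.176)/16.962521 = -0.018547
w* = 0.211838·g + -0.018547·h:
  w_0 = 0.211838·1.8297 + -0.018547·19.6536 = 0.0231  (Exxon)
  w_1 = 0.211838·1.3152 + -0.018547·4.7869 = 0.1898  (Boeing)
  w_2 = 0.211838·2.1163 + -0.018547·12.4453 = 0.2175  (Visa)
  w_3 = 0.211838·2.0872 + -0.018547·11.6877 = 0.2254  (Walmart)
  w_4 = 0.211838·2.3925 + -0.018547·23.9414 = 0.0628  (Starbucks)
  w_5 = 0.211838·3.2091 + -0.018547·21.4814 = 0.2814  (Oracle)
Σw_i=1.0000  μᵀw=0.1760
σ²=wᵀΣw=λ₁·μ_p+λ₂ = 0.211838·0.176 + -0.018547 = 0.018737 ≈ 0.0187

0.2814


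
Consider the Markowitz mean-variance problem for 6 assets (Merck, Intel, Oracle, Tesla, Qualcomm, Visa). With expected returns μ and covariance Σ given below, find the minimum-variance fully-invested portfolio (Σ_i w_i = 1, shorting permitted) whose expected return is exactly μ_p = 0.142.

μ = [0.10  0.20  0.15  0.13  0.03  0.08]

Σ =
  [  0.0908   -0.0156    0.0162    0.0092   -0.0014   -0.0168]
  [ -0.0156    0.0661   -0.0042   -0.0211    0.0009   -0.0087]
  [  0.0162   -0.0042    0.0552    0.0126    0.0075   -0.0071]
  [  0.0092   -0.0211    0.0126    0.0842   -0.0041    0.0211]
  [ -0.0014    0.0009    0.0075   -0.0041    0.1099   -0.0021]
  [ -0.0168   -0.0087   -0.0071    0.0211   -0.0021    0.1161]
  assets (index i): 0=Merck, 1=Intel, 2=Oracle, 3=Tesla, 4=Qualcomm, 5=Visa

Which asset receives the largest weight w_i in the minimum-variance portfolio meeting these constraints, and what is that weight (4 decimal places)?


Intel (0.3419)

x=Σ⁻¹μ = [1.4204  4.2320  2.3037  1.8585  0.1880  1.0182]
y=Σ⁻¹𝟙 = [13.8101  24.4620  13.4046  12.1089  8.8262  11.2234]
a=μᵀx=1.662714  b=𝟙ᵀx=11.020911  c=𝟙ᵀy=83.835213  D=ac−b²=17.933500
λ₁=(c·0.142−b)/D = (83.835213·0.142−11.020911)/17.933500 = 0.049276
λ₂=(a−b·0.142)/D = (1.662714−11.020911·0.142)/17.933500 = 0.005450
w* = 0.049276·x + 0.005450·y:
  w_0 = 0.049276·1.4204 + 0.005450·13.8101 = 0.1453  (Merck)
  w_1 = 0.049276·4.2320 + 0.005450·24.4620 = 0.3419  (Intel)
  w_2 = 0.049276·2.3037 + 0.005450·13.4046 = 0.1866  (Oracle)
  w_3 = 0.049276·1.8585 + 0.005450·12.1089 = 0.1576  (Tesla)
  w_4 = 0.049276·0.1880 + 0.005450·8.8262 = 0.0574  (Qualcomm)
  w_5 = 0.049276·1.0182 + 0.005450·11.2234 = 0.1113  (Visa)
Σw_i=1.0000  μᵀw=0.1420
σ²=wᵀΣw=λ₁·μ_p+λ₂ = 0.049276·0.142 + 0.005450 = 0.012448 ≈ 0.0124


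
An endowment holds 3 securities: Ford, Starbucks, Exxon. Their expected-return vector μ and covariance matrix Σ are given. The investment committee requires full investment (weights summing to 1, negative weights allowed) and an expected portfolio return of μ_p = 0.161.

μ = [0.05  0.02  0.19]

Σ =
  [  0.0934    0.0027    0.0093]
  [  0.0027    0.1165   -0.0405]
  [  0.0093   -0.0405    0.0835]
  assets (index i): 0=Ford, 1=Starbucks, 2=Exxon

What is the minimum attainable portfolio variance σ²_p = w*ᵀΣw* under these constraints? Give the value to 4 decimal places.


0.0489

u=Σ⁻¹μ = [0.2231  1.1413  2.8042]
v=Σ⁻¹𝟙 = [8.4731  14.7015  18.1630]
a=μᵀu=0.566779  b=𝟙ᵀu=4.168656  c=𝟙ᵀv=41.337620  D=ac−b²=6.051582
λ₁=(c·0.161−b)/D = (41.337620·0.161−4.168656)/6.051582 = 0.410917
λ₂=(a−b·0.161)/D = (0.566779−4.168656·0.161)/6.051582 = -0.017248
w* = 0.410917·u + -0.017248·v:
  w_0 = 0.410917·0.2231 + -0.017248·8.4731 = -0.0545  (Ford)
  w_1 = 0.410917·1.1413 + -0.017248·14.7015 = 0.2154  (Starbucks)
  w_2 = 0.410917·2.8042 + -0.017248·18.1630 = 0.8390  (Exxon)
Σw_i=1.0000  μᵀw=0.1610
σ²=wᵀΣw=λ₁·μ_p+λ₂ = 0.410917·0.161 + -0.017248 = 0.048910 ≈ 0.0489


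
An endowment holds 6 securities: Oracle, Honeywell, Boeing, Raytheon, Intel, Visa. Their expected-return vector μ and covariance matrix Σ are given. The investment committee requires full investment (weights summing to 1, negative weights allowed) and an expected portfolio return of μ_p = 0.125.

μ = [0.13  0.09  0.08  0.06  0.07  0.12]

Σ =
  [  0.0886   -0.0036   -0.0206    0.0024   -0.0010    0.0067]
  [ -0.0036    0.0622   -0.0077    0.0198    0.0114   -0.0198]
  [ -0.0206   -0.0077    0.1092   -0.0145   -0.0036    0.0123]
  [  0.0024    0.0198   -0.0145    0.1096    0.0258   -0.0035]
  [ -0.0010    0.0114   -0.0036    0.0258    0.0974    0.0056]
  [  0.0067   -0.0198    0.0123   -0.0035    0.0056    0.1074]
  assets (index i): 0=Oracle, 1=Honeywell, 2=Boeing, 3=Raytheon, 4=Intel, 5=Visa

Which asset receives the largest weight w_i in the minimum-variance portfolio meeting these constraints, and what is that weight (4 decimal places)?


u=Σ⁻¹μ = [1.7058  1.9155  1.0985  0.2506  0.4158  1.2247]
v=Σ⁻¹𝟙 = [14.2090  18.6740  13.0078  5.9463  6.5447  10.2301]
a=μᵀu=0.673142  b=𝟙ᵀu=6.610966  c=𝟙ᵀv=68.611831  D=ac−b²=2.480622
λ₁=(c·0.125−b)/D = (68.611831·0.125−6.610966)/2.480622 = 0.792347
λ₂=(a−b·0.125)/D = (0.673142−6.610966·0.125)/2.480622 = -0.061770
w* = 0.792347·u + -0.061770·v:
  w_0 = 0.792347·1.7058 + -0.061770·14.2090 = 0.4739  (Oracle)
  w_1 = 0.792347·1.9155 + -0.061770·18.6740 = 0.3643  (Honeywell)
  w_2 = 0.792347·1.0985 + -0.061770·13.0078 = 0.0669  (Boeing)
  w_3 = 0.792347·0.2506 + -0.061770·5.9463 = -0.1687  (Raytheon)
  w_4 = 0.792347·0.4158 + -0.061770·6.5447 = -0.0748  (Intel)
  w_5 = 0.792347·1.2247 + -0.061770·10.2301 = 0.3385  (Visa)
Σw_i=1.0000  μᵀw=0.1250
σ²=wᵀΣw=λ₁·μ_p+λ₂ = 0.792347·0.125 + -0.061770 = 0.037273 ≈ 0.0373

Oracle (0.4739)


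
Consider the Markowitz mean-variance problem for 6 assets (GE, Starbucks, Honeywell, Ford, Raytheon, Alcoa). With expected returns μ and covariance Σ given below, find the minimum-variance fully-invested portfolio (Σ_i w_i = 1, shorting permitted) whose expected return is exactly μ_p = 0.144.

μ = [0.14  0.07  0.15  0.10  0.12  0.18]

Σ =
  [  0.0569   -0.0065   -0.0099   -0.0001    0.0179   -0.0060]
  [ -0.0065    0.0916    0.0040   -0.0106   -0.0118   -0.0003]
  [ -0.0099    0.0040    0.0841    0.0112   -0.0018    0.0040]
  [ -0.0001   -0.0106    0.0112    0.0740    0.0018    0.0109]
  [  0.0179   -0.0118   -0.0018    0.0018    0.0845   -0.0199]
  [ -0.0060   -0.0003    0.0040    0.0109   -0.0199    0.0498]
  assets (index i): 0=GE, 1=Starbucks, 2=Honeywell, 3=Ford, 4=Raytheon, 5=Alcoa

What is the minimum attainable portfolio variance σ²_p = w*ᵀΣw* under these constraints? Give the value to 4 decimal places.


p=Σ⁻¹μ = [2.7305  1.2278  1.8044  0.5393  2.1069  4.5298]
q=Σ⁻¹𝟙 = [18.9409  15.0562  11.2136  9.8064  16.0335  25.8129]
a=μᵀp=1.860995  b=𝟙ᵀp=12.938704  c=𝟙ᵀq=96.863656  D=ac−b²=12.852687
λ₁=(c·0.144−b)/D = (96.863656·0.144−12.938704)/12.852687 = 0.078557
λ₂=(a−b·0.144)/D = (1.860995−12.938704·0.144)/12.852687 = -0.000170
w* = 0.078557·p + -0.000170·q:
  w_0 = 0.078557·2.7305 + -0.000170·18.9409 = 0.2113  (GE)
  w_1 = 0.078557·1.2278 + -0.000170·15.0562 = 0.0939  (Starbucks)
  w_2 = 0.078557·1.8044 + -0.000170·11.2136 = 0.1398  (Honeywell)
  w_3 = 0.078557·0.5393 + -0.000170·9.8064 = 0.0407  (Ford)
  w_4 = 0.078557·2.1069 + -0.000170·16.0335 = 0.1628  (Raytheon)
  w_5 = 0.078557·4.5298 + -0.000170·25.8129 = 0.3515  (Alcoa)
Σw_i=1.0000  μᵀw=0.1440
σ²=wᵀΣw=λ₁·μ_p+λ₂ = 0.078557·0.144 + -0.000170 = 0.011143 ≈ 0.0111

0.0111


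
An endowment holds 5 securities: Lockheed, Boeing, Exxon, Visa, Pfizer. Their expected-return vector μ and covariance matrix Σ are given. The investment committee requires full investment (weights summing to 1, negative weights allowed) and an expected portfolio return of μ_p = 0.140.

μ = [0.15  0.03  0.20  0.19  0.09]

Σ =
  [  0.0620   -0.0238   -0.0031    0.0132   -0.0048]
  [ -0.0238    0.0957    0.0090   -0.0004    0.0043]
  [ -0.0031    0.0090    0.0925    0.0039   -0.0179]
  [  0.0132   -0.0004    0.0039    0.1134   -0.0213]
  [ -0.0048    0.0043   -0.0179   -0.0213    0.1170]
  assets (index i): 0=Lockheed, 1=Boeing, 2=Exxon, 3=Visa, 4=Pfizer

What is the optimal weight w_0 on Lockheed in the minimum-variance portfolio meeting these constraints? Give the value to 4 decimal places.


0.3039

g=Σ⁻¹μ = [2.5763  0.6666  2.4086  1.5780  1.5062]
h=Σ⁻¹𝟙 = [21.3375  14.0933  12.1811  8.2708  12.2737]
a=μᵀg=1.323544  b=𝟙ᵀg=8.735721  c=𝟙ᵀh=68.156411  D=ac−b²=13.895198
λ₁=(c·0.140−b)/D = (68.156411·0.140−8.735721)/13.895198 = 0.058018
λ₂=(a−b·0.140)/D = (1.323544−8.735721·0.140)/13.895198 = 0.007236
w* = 0.058018·g + 0.007236·h:
  w_0 = 0.058018·2.5763 + 0.007236·21.3375 = 0.3039  (Lockheed)
  w_1 = 0.058018·0.6666 + 0.007236·14.0933 = 0.1407  (Boeing)
  w_2 = 0.058018·2.4086 + 0.007236·12.1811 = 0.2279  (Exxon)
  w_3 = 0.058018·1.5780 + 0.007236·8.2708 = 0.1514  (Visa)
  w_4 = 0.058018·1.5062 + 0.007236·12.2737 = 0.1762  (Pfizer)
Σw_i=1.0000  μᵀw=0.1400
σ²=wᵀΣw=λ₁·μ_p+λ₂ = 0.058018·0.140 + 0.007236 = 0.015358 ≈ 0.0154


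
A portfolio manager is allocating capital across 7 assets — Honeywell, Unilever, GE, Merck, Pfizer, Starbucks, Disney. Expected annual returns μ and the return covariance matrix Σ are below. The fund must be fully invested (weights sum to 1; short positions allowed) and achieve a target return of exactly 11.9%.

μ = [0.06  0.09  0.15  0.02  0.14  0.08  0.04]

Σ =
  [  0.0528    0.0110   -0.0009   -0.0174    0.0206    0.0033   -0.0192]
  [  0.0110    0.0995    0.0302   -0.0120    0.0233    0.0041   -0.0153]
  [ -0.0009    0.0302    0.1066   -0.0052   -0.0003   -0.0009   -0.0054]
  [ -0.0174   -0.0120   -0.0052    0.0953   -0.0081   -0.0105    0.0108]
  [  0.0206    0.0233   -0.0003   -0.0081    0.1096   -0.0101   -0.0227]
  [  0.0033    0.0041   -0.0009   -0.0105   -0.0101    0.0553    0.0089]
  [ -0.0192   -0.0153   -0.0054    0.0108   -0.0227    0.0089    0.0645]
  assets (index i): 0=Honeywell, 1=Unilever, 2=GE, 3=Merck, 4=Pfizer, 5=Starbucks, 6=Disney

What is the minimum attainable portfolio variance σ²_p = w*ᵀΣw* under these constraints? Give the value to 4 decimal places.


u=Σ⁻¹μ = [1.1435  0.2004  1.4777  0.6746  1.4938  1.5749  1.3272]
v=Σ⁻¹𝟙 = [26.9518  6.6452  9.9616  16.8330  10.5785  17.3376  24.4491]
a=μᵀu=0.709995  b=𝟙ᵀu=7.892036  c=𝟙ᵀv=112.756798  D=ac−b²=17.772494
λ₁=(c·0.119−b)/D = (112.756798·0.119−7.892036)/17.772494 = 0.310931
λ₂=(a−b·0.119)/D = (0.709995−7.892036·0.119)/17.772494 = -0.012894
w* = 0.310931·u + -0.012894·v:
  w_0 = 0.310931·1.1435 + -0.012894·26.9518 = 0.0080  (Honeywell)
  w_1 = 0.310931·0.2004 + -0.012894·6.6452 = -0.0234  (Unilever)
  w_2 = 0.310931·1.4777 + -0.012894·9.9616 = 0.3310  (GE)
  w_3 = 0.310931·0.6746 + -0.012894·16.8330 = -0.0073  (Merck)
  w_4 = 0.310931·1.4938 + -0.012894·10.5785 = 0.3281  (Pfizer)
  w_5 = 0.310931·1.5749 + -0.012894·17.3376 = 0.2661  (Starbucks)
  w_6 = 0.310931·1.3272 + -0.012894·24.4491 = 0.0974  (Disney)
Σw_i=1.0000  μᵀw=0.1190
σ²=wᵀΣw=λ₁·μ_p+λ₂ = 0.310931·0.119 + -0.012894 = 0.024107 ≈ 0.0241

0.0241


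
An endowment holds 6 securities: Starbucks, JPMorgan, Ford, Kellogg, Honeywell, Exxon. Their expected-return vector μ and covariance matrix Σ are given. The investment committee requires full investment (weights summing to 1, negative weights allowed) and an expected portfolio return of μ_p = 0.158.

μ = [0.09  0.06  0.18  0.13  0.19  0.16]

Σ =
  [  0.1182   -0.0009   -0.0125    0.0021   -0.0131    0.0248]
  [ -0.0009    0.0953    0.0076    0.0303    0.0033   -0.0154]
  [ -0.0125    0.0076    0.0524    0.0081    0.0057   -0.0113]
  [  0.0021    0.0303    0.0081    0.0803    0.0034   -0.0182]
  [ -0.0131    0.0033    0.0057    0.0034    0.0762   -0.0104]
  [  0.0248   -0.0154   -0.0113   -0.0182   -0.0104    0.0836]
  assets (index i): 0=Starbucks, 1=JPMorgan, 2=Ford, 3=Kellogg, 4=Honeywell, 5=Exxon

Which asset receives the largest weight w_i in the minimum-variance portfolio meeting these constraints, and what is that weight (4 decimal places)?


Ford (0.2907)

u=Σ⁻¹μ = [0.8070  0.1793  3.6745  1.7055  2.6703  2.9077]
v=Σ⁻¹𝟙 = [8.3856  7.9433  20.5500  10.5875  14.6465  17.8421]
a=μᵀu=1.939096  b=𝟙ᵀu=11.944254  c=𝟙ᵀv=79.955051  D=ac−b²=12.375307
λ₁=(c·0.158−b)/D = (79.955051·0.158−11.944254)/12.375307 = 0.055647
λ₂=(a−b·0.158)/D = (1.939096−11.944254·0.158)/12.375307 = 0.004194
w* = 0.055647·u + 0.004194·v:
  w_0 = 0.055647·0.8070 + 0.004194·8.3856 = 0.0801  (Starbucks)
  w_1 = 0.055647·0.1793 + 0.004194·7.9433 = 0.0433  (JPMorgan)
  w_2 = 0.055647·3.6745 + 0.004194·20.5500 = 0.2907  (Ford)
  w_3 = 0.055647·1.7055 + 0.004194·10.5875 = 0.1393  (Kellogg)
  w_4 = 0.055647·2.6703 + 0.004194·14.6465 = 0.2100  (Honeywell)
  w_5 = 0.055647·2.9077 + 0.004194·17.8421 = 0.2366  (Exxon)
Σw_i=1.0000  μᵀw=0.1580
σ²=wᵀΣw=λ₁·μ_p+λ₂ = 0.055647·0.158 + 0.004194 = 0.012986 ≈ 0.0130


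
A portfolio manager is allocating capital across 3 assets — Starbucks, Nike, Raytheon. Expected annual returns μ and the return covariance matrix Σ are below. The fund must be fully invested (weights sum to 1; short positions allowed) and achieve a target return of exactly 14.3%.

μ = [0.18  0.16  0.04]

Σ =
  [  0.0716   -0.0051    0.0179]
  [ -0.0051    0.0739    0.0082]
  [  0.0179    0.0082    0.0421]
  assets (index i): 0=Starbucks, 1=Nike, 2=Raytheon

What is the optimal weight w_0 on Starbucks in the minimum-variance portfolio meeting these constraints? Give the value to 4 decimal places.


x=Σ⁻¹μ = [2.8755  2.4466  -0.7490]
y=Σ⁻¹𝟙 = [10.6472  12.4013  16.8106]
a=μᵀx=0.879091  b=𝟙ᵀx=4.573116  c=𝟙ᵀy=39.859014  D=ac−b²=14.126313
λ₁=(c·0.143−b)/D = (39.859014·0.143−4.573116)/14.126313 = 0.079761
λ₂=(a−b·0.143)/D = (0.879091−4.573116·0.143)/14.126313 = 0.015937
w* = 0.079761·x + 0.015937·y:
  w_0 = 0.079761·2.8755 + 0.015937·10.6472 = 0.3990  (Starbucks)
  w_1 = 0.079761·2.4466 + 0.015937·12.4013 = 0.3928  (Nike)
  w_2 = 0.079761·-0.7490 + 0.015937·16.8106 = 0.2082  (Raytheon)
Σw_i=1.0000  μᵀw=0.1430
σ²=wᵀΣw=λ₁·μ_p+λ₂ = 0.079761·0.143 + 0.015937 = 0.027343 ≈ 0.0273

0.3990


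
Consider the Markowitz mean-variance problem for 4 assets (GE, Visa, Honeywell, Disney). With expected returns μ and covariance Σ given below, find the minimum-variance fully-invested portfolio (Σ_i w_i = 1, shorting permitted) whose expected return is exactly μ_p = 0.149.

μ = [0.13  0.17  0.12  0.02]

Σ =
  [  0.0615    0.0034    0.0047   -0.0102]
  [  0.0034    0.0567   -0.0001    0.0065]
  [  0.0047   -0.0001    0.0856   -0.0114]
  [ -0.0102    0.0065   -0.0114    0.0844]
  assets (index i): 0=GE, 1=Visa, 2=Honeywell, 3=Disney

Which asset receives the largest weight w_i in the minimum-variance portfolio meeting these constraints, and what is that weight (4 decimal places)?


Visa (0.5062)

p=Σ⁻¹μ = [1.9254  2.8353  1.3573  0.4346]
q=Σ⁻¹𝟙 = [16.8568  14.9922  12.6981  14.4461]
a=μᵀp=0.903888  b=𝟙ᵀp=6.552754  c=𝟙ᵀq=58.993201  D=ac−b²=10.384683
λ₁=(c·0.149−b)/D = (58.993201·0.149−6.552754)/10.384683 = 0.215436
λ₂=(a−b·0.149)/D = (0.903888−6.552754·0.149)/10.384683 = -0.006979
w* = 0.215436·p + -0.006979·q:
  w_0 = 0.215436·1.9254 + -0.006979·16.8568 = 0.2972  (GE)
  w_1 = 0.215436·2.8353 + -0.006979·14.9922 = 0.5062  (Visa)
  w_2 = 0.215436·1.3573 + -0.006979·12.6981 = 0.2038  (Honeywell)
  w_3 = 0.215436·0.4346 + -0.006979·14.4461 = -0.0072  (Disney)
Σw_i=1.0000  μᵀw=0.1490
σ²=wᵀΣw=λ₁·μ_p+λ₂ = 0.215436·0.149 + -0.006979 = 0.025121 ≈ 0.0251


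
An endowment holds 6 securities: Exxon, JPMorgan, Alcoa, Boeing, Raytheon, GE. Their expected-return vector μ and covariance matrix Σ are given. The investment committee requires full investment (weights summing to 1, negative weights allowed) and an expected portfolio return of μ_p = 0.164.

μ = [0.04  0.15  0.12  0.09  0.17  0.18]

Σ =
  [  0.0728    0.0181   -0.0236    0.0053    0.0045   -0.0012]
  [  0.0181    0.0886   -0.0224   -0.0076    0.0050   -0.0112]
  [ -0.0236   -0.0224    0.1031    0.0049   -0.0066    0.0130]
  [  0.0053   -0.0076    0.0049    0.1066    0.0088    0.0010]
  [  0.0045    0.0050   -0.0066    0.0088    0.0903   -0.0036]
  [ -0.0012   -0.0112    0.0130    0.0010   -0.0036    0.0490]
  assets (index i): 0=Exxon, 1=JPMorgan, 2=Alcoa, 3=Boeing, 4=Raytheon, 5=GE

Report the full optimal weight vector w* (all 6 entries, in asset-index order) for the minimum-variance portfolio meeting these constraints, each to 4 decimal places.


x=Σ⁻¹μ = [0.2698  2.4385  1.3374  0.7472  1.9189  4.0084]
y=Σ⁻¹𝟙 = [13.6065  14.7154  13.6487  8.0502  10.6356  21.1009]
a=μᵀx=1.652020  b=𝟙ᵀx=10.720152  c=𝟙ᵀy=81.757323  D=ac−b²=20.143099
λ₁=(c·0.164−b)/D = (81.757323·0.164−10.720152)/20.143099 = 0.133448
λ₂=(a−b·0.164)/D = (1.652020−10.720152·0.164)/20.143099 = -0.005267
w* = 0.133448·x + -0.005267·y:
  w_0 = 0.133448·0.2698 + -0.005267·13.6065 = -0.0357  (Exxon)
  w_1 = 0.133448·2.4385 + -0.005267·14.7154 = 0.2479  (JPMorgan)
  w_2 = 0.133448·1.3374 + -0.005267·13.6487 = 0.1066  (Alcoa)
  w_3 = 0.133448·0.7472 + -0.005267·8.0502 = 0.0573  (Boeing)
  w_4 = 0.133448·1.9189 + -0.005267·10.6356 = 0.2001  (Raytheon)
  w_5 = 0.133448·4.0084 + -0.005267·21.1009 = 0.4238  (GE)
Σw_i=1.0000  μᵀw=0.1640
σ²=wᵀΣw=λ₁·μ_p+λ₂ = 0.133448·0.164 + -0.005267 = 0.016619 ≈ 0.0166

-0.0357  0.2479  0.1066  0.0573  0.2001  0.4238


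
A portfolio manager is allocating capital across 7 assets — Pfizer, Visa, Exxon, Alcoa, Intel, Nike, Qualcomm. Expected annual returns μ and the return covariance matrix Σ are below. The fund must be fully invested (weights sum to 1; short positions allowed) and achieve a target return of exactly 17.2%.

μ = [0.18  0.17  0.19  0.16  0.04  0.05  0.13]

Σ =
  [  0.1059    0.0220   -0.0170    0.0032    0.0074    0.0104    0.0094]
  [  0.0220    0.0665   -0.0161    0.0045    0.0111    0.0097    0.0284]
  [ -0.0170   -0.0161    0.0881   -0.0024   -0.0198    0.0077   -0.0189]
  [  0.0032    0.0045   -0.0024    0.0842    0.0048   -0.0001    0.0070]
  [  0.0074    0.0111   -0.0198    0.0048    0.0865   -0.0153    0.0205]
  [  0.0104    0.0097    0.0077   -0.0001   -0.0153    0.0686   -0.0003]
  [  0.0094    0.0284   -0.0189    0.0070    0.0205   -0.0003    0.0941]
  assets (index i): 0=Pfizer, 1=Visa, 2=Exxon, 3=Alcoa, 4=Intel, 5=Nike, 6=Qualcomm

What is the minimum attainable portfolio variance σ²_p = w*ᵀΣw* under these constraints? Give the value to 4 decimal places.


g=Σ⁻¹μ = [1.5974  2.2157  3.2326  1.7067  0.4396  -0.0846  0.9795]
h=Σ⁻¹𝟙 = [7.2556  9.0464  18.1889  10.2645  14.0639  13.3390  7.0403]
a=μᵀg=1.692158  b=𝟙ᵀg=10.086854  c=𝟙ᵀh=79.198549  D=ac−b²=32.271828
λ₁=(c·0.172−b)/D = (79.198549·0.172−10.086854)/32.271828 = 0.109547
λ₂=(a−b·0.172)/D = (1.692158−10.086854·0.172)/32.271828 = -0.001326
w* = 0.109547·g + -0.001326·h:
  w_0 = 0.109547·1.5974 + -0.001326·7.2556 = 0.1654  (Pfizer)
  w_1 = 0.109547·2.2157 + -0.001326·9.0464 = 0.2307  (Visa)
  w_2 = 0.109547·3.2326 + -0.001326·18.1889 = 0.3300  (Exxon)
  w_3 = 0.109547·1.7067 + -0.001326·10.2645 = 0.1734  (Alcoa)
  w_4 = 0.109547·0.4396 + -0.001326·14.0639 = 0.0295  (Intel)
  w_5 = 0.109547·-0.0846 + -0.001326·13.3390 = -0.0270  (Nike)
  w_6 = 0.109547·0.9795 + -0.001326·7.0403 = 0.0980  (Qualcomm)
Σw_i=1.0000  μᵀw=0.1720
σ²=wᵀΣw=λ₁·μ_p+λ₂ = 0.109547·0.172 + -0.001326 = 0.017517 ≈ 0.0175

0.0175


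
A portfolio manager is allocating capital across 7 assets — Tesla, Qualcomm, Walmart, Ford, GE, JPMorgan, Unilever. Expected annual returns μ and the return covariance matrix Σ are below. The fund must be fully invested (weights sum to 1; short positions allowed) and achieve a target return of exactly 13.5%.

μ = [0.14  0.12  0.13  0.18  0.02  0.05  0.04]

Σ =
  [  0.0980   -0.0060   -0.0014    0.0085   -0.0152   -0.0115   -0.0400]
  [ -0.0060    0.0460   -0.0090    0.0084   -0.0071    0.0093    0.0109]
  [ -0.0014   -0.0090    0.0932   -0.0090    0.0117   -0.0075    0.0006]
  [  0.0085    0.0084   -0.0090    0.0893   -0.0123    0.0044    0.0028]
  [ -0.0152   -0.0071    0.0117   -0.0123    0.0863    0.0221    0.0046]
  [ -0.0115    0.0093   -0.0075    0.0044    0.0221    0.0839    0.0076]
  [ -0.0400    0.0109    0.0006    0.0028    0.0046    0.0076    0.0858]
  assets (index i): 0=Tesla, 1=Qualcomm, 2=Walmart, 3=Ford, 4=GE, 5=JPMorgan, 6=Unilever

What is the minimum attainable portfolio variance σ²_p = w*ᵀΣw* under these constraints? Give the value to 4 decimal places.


x=Σ⁻¹μ = [1.9817  2.7037  1.7996  1.7997  0.6713  0.3755  0.9060]
y=Σ⁻¹𝟙 = [20.7937  21.8038  12.8604  9.4434  13.7378  7.8709  16.7473]
a=μᵀx=1.228204  b=𝟙ᵀx=10.237422  c=𝟙ᵀy=103.257218  D=ac−b²=22.016126
λ₁=(c·0.135−b)/D = (103.257218·0.135−10.237422)/22.016126 = 0.168163
λ₂=(a−b·0.135)/D = (1.228204−10.237422·0.135)/22.016126 = -0.006988
w* = 0.168163·x + -0.006988·y:
  w_0 = 0.168163·1.9817 + -0.006988·20.7937 = 0.1879  (Tesla)
  w_1 = 0.168163·2.7037 + -0.006988·21.8038 = 0.3023  (Qualcomm)
  w_2 = 0.168163·1.7996 + -0.006988·12.8604 = 0.2128  (Walmart)
  w_3 = 0.168163·1.7997 + -0.006988·9.4434 = 0.2366  (Ford)
  w_4 = 0.168163·0.6713 + -0.006988·13.7378 = 0.0169  (GE)
  w_5 = 0.168163·0.3755 + -0.006988·7.8709 = 0.0081  (JPMorgan)
  w_6 = 0.168163·0.9060 + -0.006988·16.7473 = 0.0353  (Unilever)
Σw_i=1.0000  μᵀw=0.1350
σ²=wᵀΣw=λ₁·μ_p+λ₂ = 0.168163·0.135 + -0.006988 = 0.015714 ≈ 0.0157

0.0157


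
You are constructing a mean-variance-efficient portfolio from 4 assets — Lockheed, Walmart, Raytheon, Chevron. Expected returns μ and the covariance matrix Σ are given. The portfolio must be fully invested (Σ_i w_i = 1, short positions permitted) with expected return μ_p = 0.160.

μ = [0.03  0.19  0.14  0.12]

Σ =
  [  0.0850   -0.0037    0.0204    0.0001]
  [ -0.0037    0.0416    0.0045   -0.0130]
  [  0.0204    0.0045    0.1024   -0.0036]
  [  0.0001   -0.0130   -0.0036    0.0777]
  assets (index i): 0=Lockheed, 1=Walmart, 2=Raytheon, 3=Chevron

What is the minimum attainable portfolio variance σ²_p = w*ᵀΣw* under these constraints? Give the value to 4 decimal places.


x=Σ⁻¹μ = [0.2987  5.2413  1.1643  2.4749]
y=Σ⁻¹𝟙 = [11.4142  30.0012  6.8128  18.1905]
a=μᵀx=1.464811  b=𝟙ᵀx=9.179309  c=𝟙ᵀy=66.418686  D=ac−b²=13.031092
λ₁=(c·0.160−b)/D = (66.418686·0.160−9.179309)/13.031092 = 0.111094
λ₂=(a−b·0.160)/D = (1.464811−9.179309·0.160)/13.031092 = -0.000298
w* = 0.111094·x + -0.000298·y:
  w_0 = 0.111094·0.2987 + -0.000298·11.4142 = 0.0298  (Lockheed)
  w_1 = 0.111094·5.2413 + -0.000298·30.0012 = 0.5734  (Walmart)
  w_2 = 0.111094·1.1643 + -0.000298·6.8128 = 0.1273  (Raytheon)
  w_3 = 0.111094·2.4749 + -0.000298·18.1905 = 0.2695  (Chevron)
Σw_i=1.0000  μᵀw=0.1600
σ²=wᵀΣw=λ₁·μ_p+λ₂ = 0.111094·0.160 + -0.000298 = 0.017477 ≈ 0.0175

0.0175


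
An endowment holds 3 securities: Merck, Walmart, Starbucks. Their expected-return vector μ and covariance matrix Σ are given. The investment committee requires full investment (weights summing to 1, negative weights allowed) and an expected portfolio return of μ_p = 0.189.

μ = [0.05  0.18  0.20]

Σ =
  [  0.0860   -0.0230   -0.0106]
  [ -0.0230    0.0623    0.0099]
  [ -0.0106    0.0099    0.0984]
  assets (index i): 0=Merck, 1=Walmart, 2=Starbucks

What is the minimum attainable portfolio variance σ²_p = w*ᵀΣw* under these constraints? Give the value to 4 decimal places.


p=Σ⁻¹μ = [1.6718  3.2061  1.8900]
q=Σ⁻¹𝟙 = [18.5625  21.3123  10.0180]
a=μᵀp=1.038697  b=𝟙ᵀp=6.767946  c=𝟙ᵀq=49.892835  D=ac−b²=6.018462
λ₁=(c·0.189−b)/D = (49.892835·0.189−6.767946)/6.018462 = 0.442273
λ₂=(a−b·0.189)/D = (1.038697−6.767946·0.189)/6.018462 = -0.039951
w* = 0.442273·p + -0.039951·q:
  w_0 = 0.442273·1.6718 + -0.039951·18.5625 = -0.0022  (Merck)
  w_1 = 0.442273·3.2061 + -0.039951·21.3123 = 0.5665  (Walmart)
  w_2 = 0.442273·1.8900 + -0.039951·10.0180 = 0.4357  (Starbucks)
Σw_i=1.0000  μᵀw=0.1890
σ²=wᵀΣw=λ₁·μ_p+λ₂ = 0.442273·0.189 + -0.039951 = 0.043638 ≈ 0.0436

0.0436


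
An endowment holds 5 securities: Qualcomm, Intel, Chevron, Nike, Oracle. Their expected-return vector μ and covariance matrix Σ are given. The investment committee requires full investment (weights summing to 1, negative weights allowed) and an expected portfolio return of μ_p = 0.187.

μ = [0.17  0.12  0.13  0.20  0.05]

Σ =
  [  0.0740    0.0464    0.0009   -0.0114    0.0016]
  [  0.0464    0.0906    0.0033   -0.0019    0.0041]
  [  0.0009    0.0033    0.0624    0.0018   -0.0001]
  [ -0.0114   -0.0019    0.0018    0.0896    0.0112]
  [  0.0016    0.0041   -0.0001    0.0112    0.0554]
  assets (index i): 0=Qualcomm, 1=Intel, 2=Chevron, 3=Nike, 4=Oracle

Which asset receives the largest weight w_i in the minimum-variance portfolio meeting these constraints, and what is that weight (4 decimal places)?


g=Σ⁻¹μ = [2.7127  -0.0995  1.9781  2.4941  0.3309]
h=Σ⁻¹𝟙 = [12.3016  3.7066  15.3715  10.5820  15.3094]
a=μᵀg=1.221726  b=𝟙ᵀg=7.416227  c=𝟙ᵀh=57.271054  D=ac−b²=14.969098
λ₁=(c·0.187−b)/D = (57.271054·0.187−7.416227)/14.969098 = 0.220017
λ₂=(a−b·0.187)/D = (1.221726−7.416227·0.187)/14.969098 = -0.011030
w* = 0.220017·g + -0.011030·h:
  w_0 = 0.220017·2.7127 + -0.011030·12.3016 = 0.4612  (Qualcomm)
  w_1 = 0.220017·-0.0995 + -0.011030·3.7066 = -0.0628  (Intel)
  w_2 = 0.220017·1.9781 + -0.011030·15.3715 = 0.2657  (Chevron)
  w_3 = 0.220017·2.4941 + -0.011030·10.5820 = 0.4320  (Nike)
  w_4 = 0.220017·0.3309 + -0.011030·15.3094 = -0.0961  (Oracle)
Σw_i=1.0000  μᵀw=0.1870
σ²=wᵀΣw=λ₁·μ_p+λ₂ = 0.220017·0.187 + -0.011030 = 0.030113 ≈ 0.0301

Qualcomm (0.4612)


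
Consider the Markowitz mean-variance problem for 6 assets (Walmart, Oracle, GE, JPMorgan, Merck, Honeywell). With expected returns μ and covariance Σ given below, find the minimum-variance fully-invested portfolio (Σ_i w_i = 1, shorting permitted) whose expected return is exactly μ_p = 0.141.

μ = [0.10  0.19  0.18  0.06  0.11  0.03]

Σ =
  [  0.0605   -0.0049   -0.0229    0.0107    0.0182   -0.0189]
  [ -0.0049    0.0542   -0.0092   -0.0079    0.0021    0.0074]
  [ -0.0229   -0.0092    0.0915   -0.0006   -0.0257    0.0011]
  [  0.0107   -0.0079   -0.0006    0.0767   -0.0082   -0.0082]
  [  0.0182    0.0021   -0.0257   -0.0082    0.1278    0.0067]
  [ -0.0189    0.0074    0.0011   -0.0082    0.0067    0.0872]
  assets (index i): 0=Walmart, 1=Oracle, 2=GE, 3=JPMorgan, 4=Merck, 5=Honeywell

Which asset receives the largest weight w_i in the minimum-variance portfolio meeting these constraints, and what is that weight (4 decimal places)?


Oracle (0.3085)

u=Σ⁻¹μ = [2.9938  4.3908  3.4648  1.0239  1.0938  0.5888]
v=Σ⁻¹𝟙 = [26.7919  24.3172  22.2903  14.5311  8.2032  15.6662]
a=μᵀu=1.956711  b=𝟙ᵀu=13.555914  c=𝟙ᵀv=111.799940  D=ac−b²=34.997394
λ₁=(c·0.141−b)/D = (111.799940·0.141−13.555914)/34.997394 = 0.063087
λ₂=(a−b·0.141)/D = (1.956711−13.555914·0.141)/34.997394 = 0.001295
w* = 0.063087·u + 0.001295·v:
  w_0 = 0.063087·2.9938 + 0.001295·26.7919 = 0.2236  (Walmart)
  w_1 = 0.063087·4.3908 + 0.001295·24.3172 = 0.3085  (Oracle)
  w_2 = 0.063087·3.4648 + 0.001295·22.2903 = 0.2475  (GE)
  w_3 = 0.063087·1.0239 + 0.001295·14.5311 = 0.0834  (JPMorgan)
  w_4 = 0.063087·1.0938 + 0.001295·8.2032 = 0.0796  (Merck)
  w_5 = 0.063087·0.5888 + 0.001295·15.6662 = 0.0574  (Honeywell)
Σw_i=1.0000  μᵀw=0.1410
σ²=wᵀΣw=λ₁·μ_p+λ₂ = 0.063087·0.141 + 0.001295 = 0.010190 ≈ 0.0102


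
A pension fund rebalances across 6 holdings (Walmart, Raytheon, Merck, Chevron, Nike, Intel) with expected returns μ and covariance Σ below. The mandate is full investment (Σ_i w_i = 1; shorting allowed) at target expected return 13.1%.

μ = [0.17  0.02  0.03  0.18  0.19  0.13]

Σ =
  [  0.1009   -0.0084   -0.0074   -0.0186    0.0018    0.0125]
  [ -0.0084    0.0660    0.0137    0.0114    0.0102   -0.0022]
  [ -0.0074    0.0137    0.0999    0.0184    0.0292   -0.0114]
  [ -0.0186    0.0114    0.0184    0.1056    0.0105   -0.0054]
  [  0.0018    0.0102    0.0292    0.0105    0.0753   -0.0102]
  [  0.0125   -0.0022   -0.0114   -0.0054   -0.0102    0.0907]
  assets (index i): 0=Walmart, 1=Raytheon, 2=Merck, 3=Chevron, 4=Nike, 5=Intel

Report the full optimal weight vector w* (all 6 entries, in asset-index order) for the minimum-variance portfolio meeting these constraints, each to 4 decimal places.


g=Σ⁻¹μ = [1.7611  -0.0545  -0.5087  1.9268  2.6251  1.5352]
h=Σ⁻¹𝟙 = [11.3658  12.7797  6.1532  8.7127  9.3166  12.1088]
a=μᵀg=1.328210  b=𝟙ᵀg=7.284959  c=𝟙ᵀh=60.436794  D=ac−b²=27.202137
λ₁=(c·0.131−b)/D = (60.436794·0.131−7.284959)/27.202137 = 0.023243
λ₂=(a−b·0.131)/D = (1.328210−7.284959·0.131)/27.202137 = 0.013745
w* = 0.023243·g + 0.013745·h:
  w_0 = 0.023243·1.7611 + 0.013745·11.3658 = 0.1972  (Walmart)
  w_1 = 0.023243·-0.0545 + 0.013745·12.7797 = 0.1744  (Raytheon)
  w_2 = 0.023243·-0.5087 + 0.013745·6.1532 = 0.0727  (Merck)
  w_3 = 0.023243·1.9268 + 0.013745·8.7127 = 0.1645  (Chevron)
  w_4 = 0.023243·2.6251 + 0.013745·9.3166 = 0.1891  (Nike)
  w_5 = 0.023243·1.5352 + 0.013745·12.1088 = 0.2021  (Intel)
Σw_i=1.0000  μᵀw=0.1310
σ²=wᵀΣw=λ₁·μ_p+λ₂ = 0.023243·0.131 + 0.013745 = 0.016789 ≈ 0.0168

0.1972  0.1744  0.0727  0.1645  0.1891  0.2021


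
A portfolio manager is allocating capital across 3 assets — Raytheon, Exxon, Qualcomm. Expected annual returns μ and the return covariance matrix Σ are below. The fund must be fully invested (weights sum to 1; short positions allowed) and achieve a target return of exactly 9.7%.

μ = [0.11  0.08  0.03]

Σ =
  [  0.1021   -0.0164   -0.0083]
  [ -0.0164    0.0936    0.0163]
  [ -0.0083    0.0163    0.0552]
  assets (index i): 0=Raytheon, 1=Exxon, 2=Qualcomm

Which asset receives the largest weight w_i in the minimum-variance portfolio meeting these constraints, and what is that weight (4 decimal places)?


g=Σ⁻¹μ = [1.2739  1.0014  0.4393]
h=Σ⁻¹𝟙 = [12.7820  9.9453  17.1011]
a=μᵀg=0.233426  b=𝟙ᵀg=2.714674  c=𝟙ᵀh=39.828392  D=ac−b²=1.927522
λ₁=(c·0.097−b)/D = (39.828392·0.097−2.714674)/1.927522 = 0.595936
λ₂=(a−b·0.097)/D = (0.233426−2.714674·0.097)/1.927522 = -0.015511
w* = 0.595936·g + -0.015511·h:
  w_0 = 0.595936·1.2739 + -0.015511·12.7820 = 0.5609  (Raytheon)
  w_1 = 0.595936·1.0014 + -0.015511·9.9453 = 0.4425  (Exxon)
  w_2 = 0.595936·0.4393 + -0.015511·17.1011 = -0.0034  (Qualcomm)
Σw_i=1.0000  μᵀw=0.0970
σ²=wᵀΣw=λ₁·μ_p+λ₂ = 0.595936·0.097 + -0.015511 = 0.042295 ≈ 0.0423

Raytheon (0.5609)


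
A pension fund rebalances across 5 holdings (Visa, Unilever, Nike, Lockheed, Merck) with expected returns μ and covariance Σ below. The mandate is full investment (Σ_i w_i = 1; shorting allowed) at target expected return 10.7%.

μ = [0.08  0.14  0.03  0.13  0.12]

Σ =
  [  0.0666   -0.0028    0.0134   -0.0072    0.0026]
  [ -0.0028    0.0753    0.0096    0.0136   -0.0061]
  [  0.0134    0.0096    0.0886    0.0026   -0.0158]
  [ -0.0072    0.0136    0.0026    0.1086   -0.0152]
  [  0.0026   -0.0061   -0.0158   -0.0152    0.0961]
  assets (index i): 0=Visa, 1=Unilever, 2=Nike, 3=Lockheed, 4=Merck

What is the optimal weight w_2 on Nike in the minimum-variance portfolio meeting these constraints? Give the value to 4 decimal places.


u=Σ⁻¹μ = [1.3154  1.7802  0.1873  1.2750  1.5586]
v=Σ⁻¹𝟙 = [14.0542  11.7796  10.0899  10.3933  14.0761]
a=μᵀu=0.712857  b=𝟙ᵀu=6.116440  c=𝟙ᵀv=60.393161  D=ac−b²=5.640837
λ₁=(c·0.107−b)/D = (60.393161·0.107−6.116440)/5.640837 = 0.061272
λ₂=(a−b·0.107)/D = (0.712857−6.116440·0.107)/5.640837 = 0.010353
w* = 0.061272·u + 0.010353·v:
  w_0 = 0.061272·1.3154 + 0.010353·14.0542 = 0.2261  (Visa)
  w_1 = 0.061272·1.7802 + 0.010353·11.7796 = 0.2310  (Unilever)
  w_2 = 0.061272·0.1873 + 0.010353·10.0899 = 0.1159  (Nike)
  w_3 = 0.061272·1.2750 + 0.010353·10.3933 = 0.1857  (Lockheed)
  w_4 = 0.061272·1.5586 + 0.010353·14.0761 = 0.2412  (Merck)
Σw_i=1.0000  μᵀw=0.1070
σ²=wᵀΣw=λ₁·μ_p+λ₂ = 0.061272·0.107 + 0.010353 = 0.016909 ≈ 0.0169

0.1159


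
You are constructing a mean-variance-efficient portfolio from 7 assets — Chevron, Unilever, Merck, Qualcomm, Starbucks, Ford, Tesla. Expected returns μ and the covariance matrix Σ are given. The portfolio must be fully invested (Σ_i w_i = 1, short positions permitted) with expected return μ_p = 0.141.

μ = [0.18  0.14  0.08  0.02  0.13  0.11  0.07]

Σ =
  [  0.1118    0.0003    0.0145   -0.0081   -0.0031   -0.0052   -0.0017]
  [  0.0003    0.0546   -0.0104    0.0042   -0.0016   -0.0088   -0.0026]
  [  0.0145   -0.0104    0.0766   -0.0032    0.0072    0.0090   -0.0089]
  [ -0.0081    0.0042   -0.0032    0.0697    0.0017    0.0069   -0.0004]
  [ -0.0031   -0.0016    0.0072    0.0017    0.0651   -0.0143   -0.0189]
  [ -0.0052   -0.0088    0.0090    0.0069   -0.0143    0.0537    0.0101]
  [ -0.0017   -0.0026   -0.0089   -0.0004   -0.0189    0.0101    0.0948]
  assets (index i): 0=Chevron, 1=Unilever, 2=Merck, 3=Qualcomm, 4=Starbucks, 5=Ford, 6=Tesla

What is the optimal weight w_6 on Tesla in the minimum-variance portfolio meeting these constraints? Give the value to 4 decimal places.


p=Σ⁻¹μ = [1.7750  3.3589  0.6154  -0.0777  3.1706  3.2960  1.2007]
q=Σ⁻¹𝟙 = [10.2394  24.8538  11.5946  11.6893  24.4522  23.9550  14.8744]
a=μᵀp=1.696220  b=𝟙ᵀp=13.339023  c=𝟙ᵀq=121.658768  D=ac−b²=28.430503
λ₁=(c·0.141−b)/D = (121.658768·0.141−13.339023)/28.430503 = 0.134182
λ₂=(a−b·0.141)/D = (1.696220−13.339023·0.141)/28.430503 = -0.006492
w* = 0.134182·p + -0.006492·q:
  w_0 = 0.134182·1.7750 + -0.006492·10.2394 = 0.1717  (Chevron)
  w_1 = 0.134182·3.3589 + -0.006492·24.8538 = 0.2893  (Unilever)
  w_2 = 0.134182·0.6154 + -0.006492·11.5946 = 0.0073  (Merck)
  w_3 = 0.134182·-0.0777 + -0.006492·11.6893 = -0.0863  (Qualcomm)
  w_4 = 0.134182·3.1706 + -0.006492·24.4522 = 0.2667  (Starbucks)
  w_5 = 0.134182·3.2960 + -0.006492·23.9550 = 0.2867  (Ford)
  w_6 = 0.134182·1.2007 + -0.006492·14.8744 = 0.0645  (Tesla)
Σw_i=1.0000  μᵀw=0.1410
σ²=wᵀΣw=λ₁·μ_p+λ₂ = 0.134182·0.141 + -0.006492 = 0.012427 ≈ 0.0124

0.0645


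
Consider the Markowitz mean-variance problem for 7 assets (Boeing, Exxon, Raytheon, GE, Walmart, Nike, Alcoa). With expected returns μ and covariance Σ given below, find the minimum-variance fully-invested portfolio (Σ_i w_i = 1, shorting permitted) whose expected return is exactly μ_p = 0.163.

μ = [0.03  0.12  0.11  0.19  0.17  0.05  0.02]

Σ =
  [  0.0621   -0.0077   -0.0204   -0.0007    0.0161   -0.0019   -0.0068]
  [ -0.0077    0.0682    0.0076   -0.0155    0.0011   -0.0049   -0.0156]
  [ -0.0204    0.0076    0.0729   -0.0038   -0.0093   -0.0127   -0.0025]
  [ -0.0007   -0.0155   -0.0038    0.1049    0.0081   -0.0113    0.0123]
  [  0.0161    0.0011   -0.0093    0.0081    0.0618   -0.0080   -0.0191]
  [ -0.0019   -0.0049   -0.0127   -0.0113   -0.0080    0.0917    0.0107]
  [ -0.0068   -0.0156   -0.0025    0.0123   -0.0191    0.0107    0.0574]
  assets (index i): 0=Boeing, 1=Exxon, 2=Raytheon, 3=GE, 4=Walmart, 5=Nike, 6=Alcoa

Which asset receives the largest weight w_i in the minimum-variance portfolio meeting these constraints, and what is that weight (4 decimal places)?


x=Σ⁻¹μ = [0.9599  2.4764  2.3260  1.9725  3.2290  1.3535  1.6359]
y=Σ⁻¹𝟙 = [25.6049  24.9358  25.6399  10.6549  23.1155  16.0591  30.7636]
a=μᵀx=1.605908  b=𝟙ᵀx=13.953112  c=𝟙ᵀy=156.773548  D=ac−b²=57.074536
λ₁=(c·0.163−b)/D = (156.773548·0.163−13.953112)/57.074536 = 0.203260
λ₂=(a−b·0.163)/D = (1.605908−13.953112·0.163)/57.074536 = -0.011712
w* = 0.203260·x + -0.011712·y:
  w_0 = 0.203260·0.9599 + -0.011712·25.6049 = -0.1048  (Boeing)
  w_1 = 0.203260·2.4764 + -0.011712·24.9358 = 0.2113  (Exxon)
  w_2 = 0.203260·2.3260 + -0.011712·25.6399 = 0.1725  (Raytheon)
  w_3 = 0.203260·1.9725 + -0.011712·10.6549 = 0.2761  (GE)
  w_4 = 0.203260·3.2290 + -0.011712·23.1155 = 0.3856  (Walmart)
  w_5 = 0.203260·1.3535 + -0.011712·16.0591 = 0.0870  (Nike)
  w_6 = 0.203260·1.6359 + -0.011712·30.7636 = -0.0278  (Alcoa)
Σw_i=1.0000  μᵀw=0.1630
σ²=wᵀΣw=λ₁·μ_p+λ₂ = 0.203260·0.163 + -0.011712 = 0.021420 ≈ 0.0214

Walmart (0.3856)


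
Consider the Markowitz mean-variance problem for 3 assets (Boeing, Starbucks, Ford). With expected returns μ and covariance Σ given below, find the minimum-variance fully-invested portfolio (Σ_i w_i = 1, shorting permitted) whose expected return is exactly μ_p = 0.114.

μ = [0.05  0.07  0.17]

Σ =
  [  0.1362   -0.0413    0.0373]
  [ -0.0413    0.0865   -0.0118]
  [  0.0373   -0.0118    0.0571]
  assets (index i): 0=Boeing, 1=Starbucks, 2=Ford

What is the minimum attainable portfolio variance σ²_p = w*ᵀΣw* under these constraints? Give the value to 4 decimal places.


p=Σ⁻¹μ = [-0.1935  1.1733  3.3461]
q=Σ⁻¹𝟙 = [8.4234  17.7205  15.6727]
a=μᵀp=0.641295  b=𝟙ᵀp=4.325959  c=𝟙ᵀq=41.816567  D=ac−b²=8.102856
λ₁=(c·0.114−b)/D = (41.816567·0.114−4.325959)/8.102856 = 0.054441
λ₂=(a−b·0.114)/D = (0.641295−4.325959·0.114)/8.102856 = 0.018282
w* = 0.054441·p + 0.018282·q:
  w_0 = 0.054441·-0.1935 + 0.018282·8.4234 = 0.1435  (Boeing)
  w_1 = 0.054441·1.1733 + 0.018282·17.7205 = 0.3878  (Starbucks)
  w_2 = 0.054441·3.3461 + 0.018282·15.6727 = 0.4687  (Ford)
Σw_i=1.0000  μᵀw=0.1140
σ²=wᵀΣw=λ₁·μ_p+λ₂ = 0.054441·0.114 + 0.018282 = 0.024488 ≈ 0.0245

0.0245
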